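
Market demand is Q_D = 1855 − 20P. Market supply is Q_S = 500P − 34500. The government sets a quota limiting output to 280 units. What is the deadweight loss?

In inverse form: demand P = 92.75 − 0.05Q, supply P = 69 + 0.002Q.
Competitive equilibrium: 92.75 − 0.05Q = 69 + 0.002Q → Q* = 456.7308, P* = 69.9135.
At Q = 280: demand price = 92.75 − 0.05·280 = 78.75; supply price = 69 + 0.002·280 = 69.56.
ΔQ = 456.7308 − 280 = 176.7308; wedge = 78.75 − 69.56 = 9.19.
Welfare loss = ½ × 176.7308 × 9.19 = 812.08.

812.08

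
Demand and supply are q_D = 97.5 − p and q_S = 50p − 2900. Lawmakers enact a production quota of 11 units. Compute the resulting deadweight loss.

392.04

In inverse form: demand p = 97.5 − q, supply p = 58 + 0.02q.
Competitive equilibrium: 97.5 − q = 58 + 0.02q → q* = 38.7255, p* = 58.7745.
At q = 11: demand price = 97.5 − 1·11 = 86.5; supply price = 58 + 0.02·11 = 58.22.
Δq = 38.7255 − 11 = 27.7255; wedge = 86.5 − 58.22 = 28.28.
Deadweight loss = ½ × 27.7255 × 28.28 = 392.04.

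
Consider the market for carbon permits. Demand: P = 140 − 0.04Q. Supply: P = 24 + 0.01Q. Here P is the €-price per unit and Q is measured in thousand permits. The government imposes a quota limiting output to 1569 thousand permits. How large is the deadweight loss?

€14100.025 thousand

Competitive equilibrium: 140 − 0.04Q = 24 + 0.01Q → Q* = 2320, P* = 47.2.
At Q = 1569: demand price = 140 − 0.04·1569 = 77.24; supply price = 24 + 0.01·1569 = 39.69.
ΔQ = 2320 − 1569 = 751; wedge = 77.24 − 39.69 = 37.55.
Welfare loss = ½ × 751 × 37.55 = €14100.025 thousand.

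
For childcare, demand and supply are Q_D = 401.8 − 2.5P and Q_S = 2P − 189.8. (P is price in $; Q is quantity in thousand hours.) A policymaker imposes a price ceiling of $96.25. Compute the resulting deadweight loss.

$2232.38 thousand

In inverse form: demand P = 160.72 − 0.4Q, supply P = 94.9 + 0.5Q.
Competitive equilibrium: 160.72 − 0.4Q = 94.9 + 0.5Q → Q* = 73.1333, P* = 131.4667.
At the ceiling P = 96.25, quantity supplied = (96.25 − 94.9)/0.5 = 2.7.
Willingness to pay at Q' = 2.7: 160.72 − 0.4·2.7 = 159.64.
ΔQ = 73.1333 − 2.7 = 70.4333; wedge = 159.64 − 96.25 = 63.39.
DWL = ½ × 70.4333 × 63.39 = $2232.38 thousand.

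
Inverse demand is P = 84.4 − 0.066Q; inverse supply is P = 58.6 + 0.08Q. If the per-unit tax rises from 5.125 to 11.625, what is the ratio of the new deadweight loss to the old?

5.145

Competitive equilibrium: 84.4 − 0.066Q = 58.6 + 0.08Q → Q* = 176.7123, P* = 72.737.
For a per-unit tax t: ΔQ = t/0.146, so DWL = ½·t·(t/0.146) = t²/0.292.
At t = 5.125: DWL = 89.951. At t = 11.625: DWL = 462.810.
Ratio = (11.625/5.125)² = 5.145.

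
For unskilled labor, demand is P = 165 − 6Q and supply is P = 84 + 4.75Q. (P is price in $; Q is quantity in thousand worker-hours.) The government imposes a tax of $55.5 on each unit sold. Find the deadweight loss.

Competitive equilibrium: 165 − 6Q = 84 + 4.75Q → Q* = 7.5349, P* = 119.7907.
With the tax, the buyer price exceeds the seller price by 55.5: (165 − 6Q) − (84 + 4.75Q) = 55.5 → Q' = 2.3721.
ΔQ = 7.5349 − 2.3721 = 5.1628; the wedge equals the tax, 55.5.
Deadweight loss = ½ × 5.1628 × 55.5 = $143.27 thousand.

$143.27 thousand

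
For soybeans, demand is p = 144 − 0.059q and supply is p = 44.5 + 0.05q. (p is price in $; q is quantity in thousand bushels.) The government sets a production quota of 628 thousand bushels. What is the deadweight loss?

Competitive equilibrium: 144 − 0.059q = 44.5 + 0.05q → q* = 912.844, p* = 90.1422.
At q = 628: demand price = 144 − 0.059·628 = 106.948; supply price = 44.5 + 0.05·628 = 75.9.
Δq = 912.844 − 628 = 284.844; wedge = 106.948 − 75.9 = 31.048.
Deadweight loss = ½ × 284.844 × 31.048 = $4421.92 thousand.

$4421.92 thousand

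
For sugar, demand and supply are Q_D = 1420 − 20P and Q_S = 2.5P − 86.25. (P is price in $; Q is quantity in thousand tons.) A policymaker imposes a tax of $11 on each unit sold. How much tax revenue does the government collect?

In inverse form: demand P = 71 − 0.05Q, supply P = 34.5 + 0.4Q.
Competitive equilibrium: 71 − 0.05Q = 34.5 + 0.4Q → Q* = 81.1111, P* = 66.9444.
With the tax, the buyer price exceeds the seller price by 11: (71 − 0.05Q) − (34.5 + 0.4Q) = 11 → Q' = 56.6667.
Tax revenue = 11 × 56.6667 = $623.33 thousand.

$623.33 thousand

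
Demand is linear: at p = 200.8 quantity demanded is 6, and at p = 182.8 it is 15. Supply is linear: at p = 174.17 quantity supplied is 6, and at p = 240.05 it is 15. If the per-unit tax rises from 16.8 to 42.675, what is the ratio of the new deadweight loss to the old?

Demand slope = (182.8 − 200.8)/(15 − 6) = −2, so p = 212.8 − 2q.
Supply slope = (240.05 − 174.17)/(15 − 6) = 7.32, so p = 130.25 + 7.32q.
Competitive equilibrium: 212.8 − 2q = 130.25 + 7.32q → q* = 8.8573, p* = 195.0854.
For a per-unit tax t: Δq = t/9.32, so DWL = ½·t·(t/9.32) = t²/18.64.
At t = 16.8: DWL = 15.142. At t = 42.675: DWL = 97.701.
Ratio = (42.675/16.8)² = 6.453.

6.453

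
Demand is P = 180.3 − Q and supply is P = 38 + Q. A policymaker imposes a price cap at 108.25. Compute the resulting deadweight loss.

Competitive equilibrium: 180.3 − Q = 38 + Q → Q* = 71.15, P* = 109.15.
At the ceiling P = 108.25, quantity supplied = (108.25 − 38)/1 = 70.25.
Willingness to pay at Q' = 70.25: 180.3 − 1·70.25 = 110.05.
ΔQ = 71.15 − 70.25 = 0.9; wedge = 110.05 − 108.25 = 1.8.
Deadweight loss = ½ × 0.9 × 1.8 = 0.81.

0.81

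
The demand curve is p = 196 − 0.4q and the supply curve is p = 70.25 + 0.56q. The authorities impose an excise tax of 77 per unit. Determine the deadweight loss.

Competitive equilibrium: 196 − 0.4q = 70.25 + 0.56q → q* = 130.9896, p* = 143.6042.
With the tax, the buyer price exceeds the seller price by 77: (196 − 0.4q) − (70.25 + 0.56q) = 77 → q' = 50.7813.
Δq = 130.9896 − 50.7813 = 80.2083; the wedge equals the tax, 77.
Welfare loss = ½ × 80.2083 × 77 = 3088.02.

3088.02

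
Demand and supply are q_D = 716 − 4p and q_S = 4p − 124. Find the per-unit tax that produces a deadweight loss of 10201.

101

In inverse form: demand p = 179 − 0.25q, supply p = 31 + 0.25q.
Competitive equilibrium: 179 − 0.25q = 31 + 0.25q → q* = 296, p* = 105.
A tax t gives Δq = t/0.5 and wedge t, so DWL = t²/1.
t²/1 = 10201 → t² = 10201 → t = 101.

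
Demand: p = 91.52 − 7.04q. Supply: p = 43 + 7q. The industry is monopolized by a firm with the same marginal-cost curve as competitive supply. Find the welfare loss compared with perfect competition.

Competitive equilibrium: 91.52 − 7.04q = 43 + 7q → q* = 3.4558, p* = 67.1909.
Marginal revenue: MR = 91.52 − 14.08q. Set MR = MC: 91.52 − 14.08q = 43 + 7q → q_m = 2.3017.
Price p_m = 91.52 − 7.04·2.3017 = 75.316; MC(q_m) = 43 + 7·2.3017 = 59.1119.
Competitive q* = 3.4558, so Δq = 1.1541; wedge = 75.316 − 59.1119 = 16.2041.
Deadweight loss = ½ × 1.1541 × 16.2041 = 9.35.

9.35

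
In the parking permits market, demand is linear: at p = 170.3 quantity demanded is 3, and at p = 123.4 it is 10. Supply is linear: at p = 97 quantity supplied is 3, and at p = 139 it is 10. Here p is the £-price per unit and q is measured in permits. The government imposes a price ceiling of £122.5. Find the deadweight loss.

Demand slope = (123.4 − 170.3)/(10 − 3) = −6.7, so p = 190.4 − 6.7q.
Supply slope = (139 − 97)/(10 − 3) = 6, so p = 79 + 6q.
Competitive equilibrium: 190.4 − 6.7q = 79 + 6q → q* = 8.7717, p* = 131.6299.
At the ceiling p = 122.5, quantity supplied = (122.5 − 79)/6 = 7.25.
Willingness to pay at q' = 7.25: 190.4 − 6.7·7.25 = 141.825.
Δq = 8.7717 − 7.25 = 1.5217; wedge = 141.825 − 122.5 = 19.325.
The triangle = ½ × 1.5217 × 19.325 = £14.70.

£14.70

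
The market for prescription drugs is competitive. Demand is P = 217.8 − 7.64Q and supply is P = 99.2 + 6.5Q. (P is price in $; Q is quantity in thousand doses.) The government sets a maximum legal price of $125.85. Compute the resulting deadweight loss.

Competitive equilibrium: 217.8 − 7.64Q = 99.2 + 6.5Q → Q* = 8.3876, P* = 153.7191.
At the ceiling P = 125.85, quantity supplied = (125.85 − 99.2)/6.5 = 4.1.
Willingness to pay at Q' = 4.1: 217.8 − 7.64·4.1 = 186.476.
ΔQ = 8.3876 − 4.1 = 4.2876; wedge = 186.476 − 125.85 = 60.626.
DWL = ½ × 4.2876 × 60.626 = $129.97 thousand.

$129.97 thousand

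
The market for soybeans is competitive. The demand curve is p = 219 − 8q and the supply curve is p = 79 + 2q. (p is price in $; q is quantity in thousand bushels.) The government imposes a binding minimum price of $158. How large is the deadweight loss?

Competitive equilibrium: 219 − 8q = 79 + 2q → q* = 14, p* = 107.
At the floor p = 158, quantity demanded = (219 − 158)/8 = 7.625.
Sellers' marginal cost at q' = 7.625: 79 + 2·7.625 = 94.25.
Δq = 14 − 7.625 = 6.375; wedge = 158 − 94.25 = 63.75.
Deadweight loss = ½ × 6.375 × 63.75 = $203.20 thousand.

$203.20 thousand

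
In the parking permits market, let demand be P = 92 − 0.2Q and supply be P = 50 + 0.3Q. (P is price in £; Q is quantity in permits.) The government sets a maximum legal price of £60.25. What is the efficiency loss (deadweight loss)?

£620.84

Competitive equilibrium: 92 − 0.2Q = 50 + 0.3Q → Q* = 84, P* = 75.2.
At the ceiling P = 60.25, quantity supplied = (60.25 − 50)/0.3 = 34.1667.
Willingness to pay at Q' = 34.1667: 92 − 0.2·34.1667 = 85.1667.
ΔQ = 84 − 34.1667 = 49.8333; wedge = 85.1667 − 60.25 = 24.9167.
The triangle = ½ × 49.8333 × 24.9167 = £620.84.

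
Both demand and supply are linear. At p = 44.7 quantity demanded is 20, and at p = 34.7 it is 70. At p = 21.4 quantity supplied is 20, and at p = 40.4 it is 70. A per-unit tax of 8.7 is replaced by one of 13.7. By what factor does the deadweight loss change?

2.480

Demand slope = (34.7 − 44.7)/(70 − 20) = −0.2, so p = 48.7 − 0.2q.
Supply slope = (40.4 − 21.4)/(70 − 20) = 0.38, so p = 13.8 + 0.38q.
Competitive equilibrium: 48.7 − 0.2q = 13.8 + 0.38q → q* = 60.1724, p* = 36.6655.
For a per-unit tax t: Δq = t/0.58, so DWL = ½·t·(t/0.58) = t²/1.16.
At t = 8.7: DWL = 65.25. At t = 13.7: DWL = 161.802.
Ratio = (13.7/8.7)² = 2.480.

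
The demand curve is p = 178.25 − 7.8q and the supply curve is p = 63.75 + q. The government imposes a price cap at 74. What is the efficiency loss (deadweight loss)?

Competitive equilibrium: 178.25 − 7.8q = 63.75 + q → q* = 13.0114, p* = 76.7614.
At the ceiling p = 74, quantity supplied = (74 − 63.75)/1 = 10.25.
Willingness to pay at q' = 10.25: 178.25 − 7.8·10.25 = 98.3.
Δq = 13.0114 − 10.25 = 2.7614; wedge = 98.3 − 74 = 24.3.
The triangle = ½ × 2.7614 × 24.3 = 33.55.

33.55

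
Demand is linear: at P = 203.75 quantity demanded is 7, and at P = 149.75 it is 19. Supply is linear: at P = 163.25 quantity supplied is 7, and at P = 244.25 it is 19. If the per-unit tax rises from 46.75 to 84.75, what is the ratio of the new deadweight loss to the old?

3.286

Demand slope = (149.75 − 203.75)/(19 − 7) = −4.5, so P = 235.25 − 4.5Q.
Supply slope = (244.25 − 163.25)/(19 − 7) = 6.75, so P = 116 + 6.75Q.
Competitive equilibrium: 235.25 − 4.5Q = 116 + 6.75Q → Q* = 10.6, P* = 187.55.
For a per-unit tax t: ΔQ = t/11.25, so DWL = ½·t·(t/11.25) = t²/22.5.
At t = 46.75: DWL = 97.136. At t = 84.75: DWL = 319.225.
Ratio = (84.75/46.75)² = 3.286.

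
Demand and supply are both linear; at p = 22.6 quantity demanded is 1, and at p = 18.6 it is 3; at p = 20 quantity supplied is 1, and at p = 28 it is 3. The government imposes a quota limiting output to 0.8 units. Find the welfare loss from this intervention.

Demand slope = (18.6 − 22.6)/(3 − 1) = −2, so p = 24.6 − 2q.
Supply slope = (28 − 20)/(3 − 1) = 4, so p = 16 + 4q.
Competitive equilibrium: 24.6 − 2q = 16 + 4q → q* = 1.4333, p* = 21.7333.
At q = 0.8: demand price = 24.6 − 2·0.8 = 23; supply price = 16 + 4·0.8 = 19.2.
Δq = 1.4333 − 0.8 = 0.6333; wedge = 23 − 19.2 = 3.8.
The triangle = ½ × 0.6333 × 3.8 = 1.20.

1.20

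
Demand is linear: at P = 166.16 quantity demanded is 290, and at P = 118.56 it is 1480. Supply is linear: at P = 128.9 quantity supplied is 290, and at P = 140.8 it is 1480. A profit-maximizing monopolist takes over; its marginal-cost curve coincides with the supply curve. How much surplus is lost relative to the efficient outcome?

Demand slope = (118.56 − 166.16)/(1480 − 290) = −0.04, so P = 177.76 − 0.04Q.
Supply slope = (140.8 − 128.9)/(1480 − 290) = 0.01, so P = 126 + 0.01Q.
Competitive equilibrium: 177.76 − 0.04Q = 126 + 0.01Q → Q* = 1035.2, P* = 136.352.
Marginal revenue: MR = 177.76 − 0.08Q. Set MR = MC: 177.76 − 0.08Q = 126 + 0.01Q → Q_m = 575.111111.
Price P_m = 177.76 − 0.04·575.111111 = 154.755556; MC(Q_m) = 126 + 0.01·575.111111 = 131.751111.
Competitive Q* = 1035.2, so ΔQ = 460.088889; wedge = 154.755556 − 131.751111 = 23.004445.
The triangle = ½ × 460.088889 × 23.004445 = 5292.04.

5292.04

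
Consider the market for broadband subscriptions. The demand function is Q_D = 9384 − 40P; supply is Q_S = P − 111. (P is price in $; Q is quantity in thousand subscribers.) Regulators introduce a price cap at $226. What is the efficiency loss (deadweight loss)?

$15.99 thousand

In inverse form: demand P = 234.6 − 0.025Q, supply P = 111 + Q.
Competitive equilibrium: 234.6 − 0.025Q = 111 + Q → Q* = 120.5854, P* = 231.5854.
At the ceiling P = 226, quantity supplied = (226 − 111)/1 = 115.
Willingness to pay at Q' = 115: 234.6 − 0.025·115 = 231.725.
ΔQ = 120.5854 − 115 = 5.5854; wedge = 231.725 − 226 = 5.725.
The triangle = ½ × 5.5854 × 5.725 = $15.99 thousand.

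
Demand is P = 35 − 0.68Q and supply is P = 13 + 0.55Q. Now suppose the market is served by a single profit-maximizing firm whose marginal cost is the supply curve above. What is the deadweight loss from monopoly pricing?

Competitive equilibrium: 35 − 0.68Q = 13 + 0.55Q → Q* = 17.8862, P* = 22.8374.
Marginal revenue: MR = 35 − 1.36Q. Set MR = MC: 35 − 1.36Q = 13 + 0.55Q → Q_m = 11.5183.
Price P_m = 35 − 0.68·11.5183 = 27.1676; MC(Q_m) = 13 + 0.55·11.5183 = 19.3351.
Competitive Q* = 17.8862, so ΔQ = 6.3679; wedge = 27.1676 − 19.3351 = 7.8325.
DWL = ½ × 6.3679 × 7.8325 = 24.94.

24.94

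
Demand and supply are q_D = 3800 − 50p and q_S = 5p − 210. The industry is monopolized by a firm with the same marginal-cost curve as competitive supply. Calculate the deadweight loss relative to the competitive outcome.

18.24

In inverse form: demand p = 76 − 0.02q, supply p = 42 + 0.2q.
Competitive equilibrium: 76 − 0.02q = 42 + 0.2q → q* = 154.54545, p* = 72.90909.
Marginal revenue: MR = 76 − 0.04q. Set MR = MC: 76 − 0.04q = 42 + 0.2q → q_m = 141.66667.
Price p_m = 76 − 0.02·141.66667 = 73.16667; MC(q_m) = 42 + 0.2·141.66667 = 70.33333.
Competitive q* = 154.54545, so Δq = 12.87878; wedge = 73.16667 − 70.33333 = 2.83334.
The triangle = ½ × 12.87878 × 2.83334 = 18.24.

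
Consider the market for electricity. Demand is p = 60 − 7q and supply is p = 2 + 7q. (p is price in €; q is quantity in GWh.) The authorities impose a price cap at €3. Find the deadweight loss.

Competitive equilibrium: 60 − 7q = 2 + 7q → q* = 4.1429, p* = 31.
At the ceiling p = 3, quantity supplied = (3 − 2)/7 = 0.1429.
Willingness to pay at q' = 0.1429: 60 − 7·0.1429 = 58.9997.
Δq = 4.1429 − 0.1429 = 4; wedge = 58.9997 − 3 = 55.9997.
Deadweight loss = ½ × 4 × 55.9997 = €112.

€112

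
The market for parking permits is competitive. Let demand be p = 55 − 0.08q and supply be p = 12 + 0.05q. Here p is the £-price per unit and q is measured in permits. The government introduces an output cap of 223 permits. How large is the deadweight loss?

£754.92

Competitive equilibrium: 55 − 0.08q = 12 + 0.05q → q* = 330.7692, p* = 28.5385.
At q = 223: demand price = 55 − 0.08·223 = 37.16; supply price = 12 + 0.05·223 = 23.15.
Δq = 330.7692 − 223 = 107.7692; wedge = 37.16 − 23.15 = 14.01.
Deadweight loss = ½ × 107.7692 × 14.01 = £754.92.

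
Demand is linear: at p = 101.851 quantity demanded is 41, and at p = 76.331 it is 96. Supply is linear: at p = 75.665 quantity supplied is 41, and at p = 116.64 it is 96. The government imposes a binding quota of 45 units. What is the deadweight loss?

Demand slope = (76.331 − 101.851)/(96 − 41) = −0.464, so p = 120.875 − 0.464q.
Supply slope = (116.64 − 75.665)/(96 − 41) = 0.745, so p = 45.12 + 0.745q.
Competitive equilibrium: 120.875 − 0.464q = 45.12 + 0.745q → q* = 62.6592, p* = 91.8011.
At q = 45: demand price = 120.875 − 0.464·45 = 99.995; supply price = 45.12 + 0.745·45 = 78.645.
Δq = 62.6592 − 45 = 17.6592; wedge = 99.995 − 78.645 = 21.35.
The triangle = ½ × 17.6592 × 21.35 = 188.51.

188.51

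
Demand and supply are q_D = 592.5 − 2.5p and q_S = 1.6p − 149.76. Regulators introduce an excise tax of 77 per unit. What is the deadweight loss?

In inverse form: demand p = 237 − 0.4q, supply p = 93.6 + 0.625q.
Competitive equilibrium: 237 − 0.4q = 93.6 + 0.625q → q* = 139.90244, p* = 181.03902.
With the tax, the buyer price exceeds the seller price by 77: (237 − 0.4q) − (93.6 + 0.625q) = 77 → q' = 64.78049.
Δq = 139.90244 − 64.78049 = 75.12195; the wedge equals the tax, 77.
DWL = ½ × 75.12195 × 77 = 2892.20.

2892.20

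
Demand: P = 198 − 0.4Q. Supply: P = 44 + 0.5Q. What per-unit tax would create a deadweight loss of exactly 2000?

60

Competitive equilibrium: 198 − 0.4Q = 44 + 0.5Q → Q* = 171.1111, P* = 129.5556.
A tax t gives ΔQ = t/0.9 and wedge t, so DWL = t²/1.8.
t²/1.8 = 2000 → t² = 3600 → t = 60.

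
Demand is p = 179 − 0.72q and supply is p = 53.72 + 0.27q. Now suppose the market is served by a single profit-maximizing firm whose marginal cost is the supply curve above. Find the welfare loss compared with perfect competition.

1405.31

Competitive equilibrium: 179 − 0.72q = 53.72 + 0.27q → q* = 126.54545, p* = 87.88727.
Marginal revenue: MR = 179 − 1.44q. Set MR = MC: 179 − 1.44q = 53.72 + 0.27q → q_m = 73.26316.
Price p_m = 179 − 0.72·73.26316 = 126.25052; MC(q_m) = 53.72 + 0.27·73.26316 = 73.50105.
Competitive q* = 126.54545, so Δq = 53.28229; wedge = 126.25052 − 73.50105 = 52.74947.
Deadweight loss = ½ × 53.28229 × 52.74947 = 1405.31.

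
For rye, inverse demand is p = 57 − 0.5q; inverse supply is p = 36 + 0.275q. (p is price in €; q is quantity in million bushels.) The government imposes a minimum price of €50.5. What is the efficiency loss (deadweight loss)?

€77 million

Competitive equilibrium: 57 − 0.5q = 36 + 0.275q → q* = 27.0968, p* = 43.4516.
At the floor p = 50.5, quantity demanded = (57 − 50.5)/0.5 = 13.
Sellers' marginal cost at q' = 13: 36 + 0.275·13 = 39.575.
Δq = 27.0968 − 13 = 14.0968; wedge = 50.5 − 39.575 = 10.925.
DWL = ½ × 14.0968 × 10.925 = €77 million.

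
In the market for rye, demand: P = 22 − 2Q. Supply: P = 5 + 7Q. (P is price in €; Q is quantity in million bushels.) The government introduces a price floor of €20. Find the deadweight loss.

€3.56 million

Competitive equilibrium: 22 − 2Q = 5 + 7Q → Q* = 1.8889, P* = 18.2222.
At the floor P = 20, quantity demanded = (22 − 20)/2 = 1.
Sellers' marginal cost at Q' = 1: 5 + 7·1 = 12.
ΔQ = 1.8889 − 1 = 0.8889; wedge = 20 − 12 = 8.
Welfare loss = ½ × 0.8889 × 8 = €3.56 million.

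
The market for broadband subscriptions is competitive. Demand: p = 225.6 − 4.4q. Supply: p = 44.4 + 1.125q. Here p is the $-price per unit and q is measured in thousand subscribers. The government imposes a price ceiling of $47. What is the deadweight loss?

Competitive equilibrium: 225.6 − 4.4q = 44.4 + 1.125q → q* = 32.79638, p* = 81.29593.
At the ceiling p = 47, quantity supplied = (47 − 44.4)/1.125 = 2.31111.
Willingness to pay at q' = 2.31111: 225.6 − 4.4·2.31111 = 215.43112.
Δq = 32.79638 − 2.31111 = 30.48527; wedge = 215.43112 − 47 = 168.43112.
Welfare loss = ½ × 30.48527 × 168.43112 = $2567.33 thousand.

$2567.33 thousand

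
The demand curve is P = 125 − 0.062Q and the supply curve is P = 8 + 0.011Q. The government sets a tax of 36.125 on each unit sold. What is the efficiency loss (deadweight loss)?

8938.46

Competitive equilibrium: 125 − 0.062Q = 8 + 0.011Q → Q* = 1602.7397, P* = 25.6301.
With the tax, the buyer price exceeds the seller price by 36.125: (125 − 0.062Q) − (8 + 0.011Q) = 36.125 → Q' = 1107.8767.
ΔQ = 1602.7397 − 1107.8767 = 494.863; the wedge equals the tax, 36.125.
The triangle = ½ × 494.863 × 36.125 = 8938.46.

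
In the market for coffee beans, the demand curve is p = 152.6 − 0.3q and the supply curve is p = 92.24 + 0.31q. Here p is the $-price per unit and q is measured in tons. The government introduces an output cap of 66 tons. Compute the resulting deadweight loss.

Competitive equilibrium: 152.6 − 0.3q = 92.24 + 0.31q → q* = 98.9508, p* = 122.9148.
At q = 66: demand price = 152.6 − 0.3·66 = 132.8; supply price = 92.24 + 0.31·66 = 112.7.
Δq = 98.9508 − 66 = 32.9508; wedge = 132.8 − 112.7 = 20.1.
The triangle = ½ × 32.9508 × 20.1 = $331.16.

$331.16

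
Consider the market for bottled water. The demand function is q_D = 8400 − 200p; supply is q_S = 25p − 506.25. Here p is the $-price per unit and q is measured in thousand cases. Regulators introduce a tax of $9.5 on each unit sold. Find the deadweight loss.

In inverse form: demand p = 42 − 0.005q, supply p = 20.25 + 0.04q.
Competitive equilibrium: 42 − 0.005q = 20.25 + 0.04q → q* = 483.3333, p* = 39.5833.
With the tax, the buyer price exceeds the seller price by 9.5: (42 − 0.005q) − (20.25 + 0.04q) = 9.5 → q' = 272.2222.
Δq = 483.3333 − 272.2222 = 211.1111; the wedge equals the tax, 9.5.
The triangle = ½ × 211.1111 × 9.5 = $1002.78 thousand.

$1002.78 thousand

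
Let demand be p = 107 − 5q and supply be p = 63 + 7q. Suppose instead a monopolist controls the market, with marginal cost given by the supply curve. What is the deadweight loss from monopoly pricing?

Competitive equilibrium: 107 − 5q = 63 + 7q → q* = 3.6667, p* = 88.6667.
Marginal revenue: MR = 107 − 10q. Set MR = MC: 107 − 10q = 63 + 7q → q_m = 2.5882.
Price p_m = 107 − 5·2.5882 = 94.059; MC(q_m) = 63 + 7·2.5882 = 81.1174.
Competitive q* = 3.6667, so Δq = 1.0785; wedge = 94.059 − 81.1174 = 12.9416.
The triangle = ½ × 1.0785 × 12.9416 = 6.98.

6.98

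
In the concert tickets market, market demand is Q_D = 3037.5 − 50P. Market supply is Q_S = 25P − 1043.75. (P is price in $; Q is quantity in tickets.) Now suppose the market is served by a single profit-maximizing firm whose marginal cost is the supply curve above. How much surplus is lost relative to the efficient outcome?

$188.02

In inverse form: demand P = 60.75 − 0.02Q, supply P = 41.75 + 0.04Q.
Competitive equilibrium: 60.75 − 0.02Q = 41.75 + 0.04Q → Q* = 316.6667, P* = 54.4167.
Marginal revenue: MR = 60.75 − 0.04Q. Set MR = MC: 60.75 − 0.04Q = 41.75 + 0.04Q → Q_m = 237.5.
Price P_m = 60.75 − 0.02·237.5 = 56; MC(Q_m) = 41.75 + 0.04·237.5 = 51.25.
Competitive Q* = 316.6667, so ΔQ = 79.1667; wedge = 56 − 51.25 = 4.75.
The triangle = ½ × 79.1667 × 4.75 = $188.02.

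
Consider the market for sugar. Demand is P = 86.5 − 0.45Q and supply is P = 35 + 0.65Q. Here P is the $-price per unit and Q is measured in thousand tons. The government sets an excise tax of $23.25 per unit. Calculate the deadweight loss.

$245.71 thousand

Competitive equilibrium: 86.5 − 0.45Q = 35 + 0.65Q → Q* = 46.8182, P* = 65.4318.
With the tax, the buyer price exceeds the seller price by 23.25: (86.5 − 0.45Q) − (35 + 0.65Q) = 23.25 → Q' = 25.6818.
ΔQ = 46.8182 − 25.6818 = 21.1364; the wedge equals the tax, 23.25.
The triangle = ½ × 21.1364 × 23.25 = $245.71 thousand.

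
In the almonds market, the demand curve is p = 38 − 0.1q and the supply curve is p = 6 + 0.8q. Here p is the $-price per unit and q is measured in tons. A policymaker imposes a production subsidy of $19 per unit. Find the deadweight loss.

$200.56

Competitive equilibrium: 38 − 0.1q = 6 + 0.8q → q* = 35.5556, p* = 34.4444.
The subsidy lowers effective supply by 19: p = 0.8q − 13.
New quantity: 38 − 0.1q = 0.8q − 13 → q' = 56.6667.
Overproduction Δq = 56.6667 − 35.5556 = 21.1111; wedge = subsidy = 19.
DWL = ½ × 21.1111 × 19 = $200.56.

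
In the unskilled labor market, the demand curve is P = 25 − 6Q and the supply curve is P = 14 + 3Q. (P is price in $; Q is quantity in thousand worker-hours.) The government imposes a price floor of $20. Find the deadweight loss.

$0.68 thousand

Competitive equilibrium: 25 − 6Q = 14 + 3Q → Q* = 1.2222, P* = 17.6667.
At the floor P = 20, quantity demanded = (25 − 20)/6 = 0.8333.
Sellers' marginal cost at Q' = 0.8333: 14 + 3·0.8333 = 16.4999.
ΔQ = 1.2222 − 0.8333 = 0.3889; wedge = 20 − 16.4999 = 3.5001.
DWL = ½ × 0.3889 × 3.5001 = $0.68 thousand.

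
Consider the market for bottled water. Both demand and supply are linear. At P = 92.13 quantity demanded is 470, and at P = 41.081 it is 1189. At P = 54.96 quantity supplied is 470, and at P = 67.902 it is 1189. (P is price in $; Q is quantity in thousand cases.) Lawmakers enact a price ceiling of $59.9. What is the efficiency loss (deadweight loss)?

$912.48 thousand

Demand slope = (41.081 − 92.13)/(1189 − 470) = −0.071, so P = 125.5 − 0.071Q.
Supply slope = (67.902 − 54.96)/(1189 − 470) = 0.018, so P = 46.5 + 0.018Q.
Competitive equilibrium: 125.5 − 0.071Q = 46.5 + 0.018Q → Q* = 887.64045, P* = 62.47753.
At the ceiling P = 59.9, quantity supplied = (59.9 − 46.5)/0.018 = 744.44444.
Willingness to pay at Q' = 744.44444: 125.5 − 0.071·744.44444 = 72.64444.
ΔQ = 887.64045 − 744.44444 = 143.19601; wedge = 72.64444 − 59.9 = 12.74444.
The triangle = ½ × 143.19601 × 12.74444 = $912.48 thousand.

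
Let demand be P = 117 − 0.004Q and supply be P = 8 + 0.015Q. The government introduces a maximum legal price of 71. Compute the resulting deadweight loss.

Competitive equilibrium: 117 − 0.004Q = 8 + 0.015Q → Q* = 5736.8421, P* = 94.0526.
At the ceiling P = 71, quantity supplied = (71 − 8)/0.015 = 4200.
Willingness to pay at Q' = 4200: 117 − 0.004·4200 = 100.2.
ΔQ = 5736.8421 − 4200 = 1536.8421; wedge = 100.2 − 71 = 29.2.
Deadweight loss = ½ × 1536.8421 × 29.2 = 22437.89.

22437.89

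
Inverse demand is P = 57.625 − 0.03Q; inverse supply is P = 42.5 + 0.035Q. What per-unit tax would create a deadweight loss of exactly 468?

7.8

Competitive equilibrium: 57.625 − 0.03Q = 42.5 + 0.035Q → Q* = 232.6923, P* = 50.6442.
A tax t gives ΔQ = t/0.065 and wedge t, so DWL = t²/0.13.
t²/0.13 = 468 → t² = 60.84 → t = 7.8.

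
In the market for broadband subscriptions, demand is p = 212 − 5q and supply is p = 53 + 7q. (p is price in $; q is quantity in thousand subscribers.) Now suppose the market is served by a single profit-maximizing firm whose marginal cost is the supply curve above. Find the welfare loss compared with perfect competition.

$91.12 thousand

Competitive equilibrium: 212 − 5q = 53 + 7q → q* = 13.25, p* = 145.75.
Marginal revenue: MR = 212 − 10q. Set MR = MC: 212 − 10q = 53 + 7q → q_m = 9.3529.
Price p_m = 212 − 5·9.3529 = 165.2355; MC(q_m) = 53 + 7·9.3529 = 118.4703.
Competitive q* = 13.25, so Δq = 3.8971; wedge = 165.2355 − 118.4703 = 46.7652.
Deadweight loss = ½ × 3.8971 × 46.7652 = $91.12 thousand.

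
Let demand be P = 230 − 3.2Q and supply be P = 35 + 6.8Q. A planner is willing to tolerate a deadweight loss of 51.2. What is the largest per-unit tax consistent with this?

32

Competitive equilibrium: 230 − 3.2Q = 35 + 6.8Q → Q* = 19.5, P* = 167.6.
A tax t gives ΔQ = t/10 and wedge t, so DWL = t²/20.
t²/20 = 51.2 → t² = 1024 → t = 32.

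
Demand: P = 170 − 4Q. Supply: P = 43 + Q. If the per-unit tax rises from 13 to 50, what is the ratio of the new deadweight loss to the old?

14.793

Competitive equilibrium: 170 − 4Q = 43 + Q → Q* = 25.4, P* = 68.4.
For a per-unit tax t: ΔQ = t/5, so DWL = ½·t·(t/5) = t²/10.
At t = 13: DWL = 16.9. At t = 50: DWL = 250.
Ratio = (50/13)² = 14.793.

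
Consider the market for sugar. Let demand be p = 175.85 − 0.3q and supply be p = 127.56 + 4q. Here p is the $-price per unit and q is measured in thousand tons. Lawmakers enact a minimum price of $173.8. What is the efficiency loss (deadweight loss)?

$41.57 thousand

Competitive equilibrium: 175.85 − 0.3q = 127.56 + 4q → q* = 11.2302, p* = 172.4809.
At the floor p = 173.8, quantity demanded = (175.85 − 173.8)/0.3 = 6.8333.
Sellers' marginal cost at q' = 6.8333: 127.56 + 4·6.8333 = 154.8932.
Δq = 11.2302 − 6.8333 = 4.3969; wedge = 173.8 − 154.8932 = 18.9068.
Deadweight loss = ½ × 4.3969 × 18.9068 = $41.57 thousand.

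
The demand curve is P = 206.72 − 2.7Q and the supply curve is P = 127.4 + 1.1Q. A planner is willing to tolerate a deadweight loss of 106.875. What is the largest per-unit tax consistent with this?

Competitive equilibrium: 206.72 − 2.7Q = 127.4 + 1.1Q → Q* = 20.8737, P* = 150.3611.
A tax t gives ΔQ = t/3.8 and wedge t, so DWL = t²/7.6.
t²/7.6 = 106.875 → t² = 812.25 → t = 28.5.

28.5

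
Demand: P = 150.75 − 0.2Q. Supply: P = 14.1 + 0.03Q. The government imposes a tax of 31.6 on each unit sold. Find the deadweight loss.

2170.78

Competitive equilibrium: 150.75 − 0.2Q = 14.1 + 0.03Q → Q* = 594.1304, P* = 31.9239.
With the tax, the buyer price exceeds the seller price by 31.6: (150.75 − 0.2Q) − (14.1 + 0.03Q) = 31.6 → Q' = 456.7391.
ΔQ = 594.1304 − 456.7391 = 137.3913; the wedge equals the tax, 31.6.
Deadweight loss = ½ × 137.3913 × 31.6 = 2170.78.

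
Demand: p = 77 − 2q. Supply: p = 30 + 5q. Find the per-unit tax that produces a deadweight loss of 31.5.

Competitive equilibrium: 77 − 2q = 30 + 5q → q* = 6.7143, p* = 63.5714.
A tax t gives Δq = t/7 and wedge t, so DWL = t²/14.
t²/14 = 31.5 → t² = 441 → t = 21.

21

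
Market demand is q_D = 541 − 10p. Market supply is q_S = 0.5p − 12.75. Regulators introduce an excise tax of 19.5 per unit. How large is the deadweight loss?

In inverse form: demand p = 54.1 − 0.1q, supply p = 25.5 + 2q.
Competitive equilibrium: 54.1 − 0.1q = 25.5 + 2q → q* = 13.619, p* = 52.7381.
With the tax, the buyer price exceeds the seller price by 19.5: (54.1 − 0.1q) − (25.5 + 2q) = 19.5 → q' = 4.3333.
Δq = 13.619 − 4.3333 = 9.2857; the wedge equals the tax, 19.5.
The triangle = ½ × 9.2857 × 19.5 = 90.54.

90.54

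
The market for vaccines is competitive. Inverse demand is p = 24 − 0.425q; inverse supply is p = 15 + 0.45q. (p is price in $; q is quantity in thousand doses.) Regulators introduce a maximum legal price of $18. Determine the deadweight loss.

Competitive equilibrium: 24 − 0.425q = 15 + 0.45q → q* = 10.2857, p* = 19.6286.
At the ceiling p = 18, quantity supplied = (18 − 15)/0.45 = 6.6667.
Willingness to pay at q' = 6.6667: 24 − 0.425·6.6667 = 21.1667.
Δq = 10.2857 − 6.6667 = 3.619; wedge = 21.1667 − 18 = 3.1667.
DWL = ½ × 3.619 × 3.1667 = $5.73 thousand.

$5.73 thousand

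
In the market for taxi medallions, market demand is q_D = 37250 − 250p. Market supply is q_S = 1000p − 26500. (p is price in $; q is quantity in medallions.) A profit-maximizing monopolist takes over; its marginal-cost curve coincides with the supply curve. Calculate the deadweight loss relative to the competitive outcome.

In inverse form: demand p = 149 − 0.004q, supply p = 26.5 + 0.001q.
Competitive equilibrium: 149 − 0.004q = 26.5 + 0.001q → q* = 24500, p* = 51.
Marginal revenue: MR = 149 − 0.008q. Set MR = MC: 149 − 0.008q = 26.5 + 0.001q → q_m = 13611.1111111.
Price p_m = 149 − 0.004·13611.1111111 = 94.5555556; MC(q_m) = 26.5 + 0.001·13611.1111111 = 40.1111111.
Competitive q* = 24500, so Δq = 10888.8888889; wedge = 94.5555556 − 40.1111111 = 54.4444445.
Welfare loss = ½ × 10888.8888889 × 54.4444445 = $296419.75.

$296419.75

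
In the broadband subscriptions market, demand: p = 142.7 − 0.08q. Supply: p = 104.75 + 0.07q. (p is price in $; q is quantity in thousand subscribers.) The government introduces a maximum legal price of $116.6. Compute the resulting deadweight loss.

$525.61 thousand

Competitive equilibrium: 142.7 − 0.08q = 104.75 + 0.07q → q* = 253, p* = 122.46.
At the ceiling p = 116.6, quantity supplied = (116.6 − 104.75)/0.07 = 169.28571.
Willingness to pay at q' = 169.28571: 142.7 − 0.08·169.28571 = 129.15714.
Δq = 253 − 169.28571 = 83.71429; wedge = 129.15714 − 116.6 = 12.55714.
The triangle = ½ × 83.71429 × 12.55714 = $525.61 thousand.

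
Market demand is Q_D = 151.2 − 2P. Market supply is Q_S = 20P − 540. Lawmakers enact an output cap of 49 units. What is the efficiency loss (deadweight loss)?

In inverse form: demand P = 75.6 − 0.5Q, supply P = 27 + 0.05Q.
Competitive equilibrium: 75.6 − 0.5Q = 27 + 0.05Q → Q* = 88.3636, P* = 31.4182.
At Q = 49: demand price = 75.6 − 0.5·49 = 51.1; supply price = 27 + 0.05·49 = 29.45.
ΔQ = 88.3636 − 49 = 39.3636; wedge = 51.1 − 29.45 = 21.65.
DWL = ½ × 39.3636 × 21.65 = 426.11.

426.11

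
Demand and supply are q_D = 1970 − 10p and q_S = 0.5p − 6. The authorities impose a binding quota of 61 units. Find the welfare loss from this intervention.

770.86

In inverse form: demand p = 197 − 0.1q, supply p = 12 + 2q.
Competitive equilibrium: 197 − 0.1q = 12 + 2q → q* = 88.0952, p* = 188.1905.
At q = 61: demand price = 197 − 0.1·61 = 190.9; supply price = 12 + 2·61 = 134.
Δq = 88.0952 − 61 = 27.0952; wedge = 190.9 − 134 = 56.9.
Deadweight loss = ½ × 27.0952 × 56.9 = 770.86.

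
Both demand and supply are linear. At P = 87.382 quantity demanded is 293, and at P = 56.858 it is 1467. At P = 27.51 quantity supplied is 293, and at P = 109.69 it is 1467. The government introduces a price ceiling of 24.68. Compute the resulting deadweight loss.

Demand slope = (56.858 − 87.382)/(1467 − 293) = −0.026, so P = 95 − 0.026Q.
Supply slope = (109.69 − 27.51)/(1467 − 293) = 0.07, so P = 7 + 0.07Q.
Competitive equilibrium: 95 − 0.026Q = 7 + 0.07Q → Q* = 916.66667, P* = 71.16667.
At the ceiling P = 24.68, quantity supplied = (24.68 − 7)/0.07 = 252.57143.
Willingness to pay at Q' = 252.57143: 95 − 0.026·252.57143 = 88.43314.
ΔQ = 916.66667 − 252.57143 = 664.09524; wedge = 88.43314 − 24.68 = 63.75314.
Welfare loss = ½ × 664.09524 × 63.75314 = 21169.08.

21169.08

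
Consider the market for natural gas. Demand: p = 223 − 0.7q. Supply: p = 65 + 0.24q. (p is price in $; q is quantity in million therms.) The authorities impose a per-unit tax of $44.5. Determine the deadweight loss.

Competitive equilibrium: 223 − 0.7q = 65 + 0.24q → q* = 168.0851, p* = 105.3404.
With the tax, the buyer price exceeds the seller price by 44.5: (223 − 0.7q) − (65 + 0.24q) = 44.5 → q' = 120.7447.
Δq = 168.0851 − 120.7447 = 47.3404; the wedge equals the tax, 44.5.
Welfare loss = ½ × 47.3404 × 44.5 = $1053.32 million.

$1053.32 million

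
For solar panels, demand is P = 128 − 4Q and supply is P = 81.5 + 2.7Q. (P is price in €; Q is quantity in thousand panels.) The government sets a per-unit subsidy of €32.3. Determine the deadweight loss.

€77.86 thousand

Competitive equilibrium: 128 − 4Q = 81.5 + 2.7Q → Q* = 6.9403, P* = 100.2388.
The subsidy lowers effective supply by 32.3: P = 49.2 + 2.7Q.
New quantity: 128 − 4Q = 49.2 + 2.7Q → Q' = 11.7612.
Overproduction ΔQ = 11.7612 − 6.9403 = 4.8209; wedge = subsidy = 32.3.
Deadweight loss = ½ × 4.8209 × 32.3 = €77.86 thousand.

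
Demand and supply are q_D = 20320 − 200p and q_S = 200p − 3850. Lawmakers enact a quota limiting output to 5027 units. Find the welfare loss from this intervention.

In inverse form: demand p = 101.6 − 0.005q, supply p = 19.25 + 0.005q.
Competitive equilibrium: 101.6 − 0.005q = 19.25 + 0.005q → q* = 8235, p* = 60.425.
At q = 5027: demand price = 101.6 − 0.005·5027 = 76.465; supply price = 19.25 + 0.005·5027 = 44.385.
Δq = 8235 − 5027 = 3208; wedge = 76.465 − 44.385 = 32.08.
DWL = ½ × 3208 × 32.08 = 51456.32.

51456.32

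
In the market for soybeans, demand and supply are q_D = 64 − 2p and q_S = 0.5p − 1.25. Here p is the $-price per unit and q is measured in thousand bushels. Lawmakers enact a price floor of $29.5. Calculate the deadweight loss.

$57.80 thousand

In inverse form: demand p = 32 − 0.5q, supply p = 2.5 + 2q.
Competitive equilibrium: 32 − 0.5q = 2.5 + 2q → q* = 11.8, p* = 26.1.
At the floor p = 29.5, quantity demanded = (32 − 29.5)/0.5 = 5.
Sellers' marginal cost at q' = 5: 2.5 + 2·5 = 12.5.
Δq = 11.8 − 5 = 6.8; wedge = 29.5 − 12.5 = 17.
DWL = ½ × 6.8 × 17 = $57.80 thousand.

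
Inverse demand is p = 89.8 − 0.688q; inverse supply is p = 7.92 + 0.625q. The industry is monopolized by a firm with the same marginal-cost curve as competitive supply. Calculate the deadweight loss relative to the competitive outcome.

301.82

Competitive equilibrium: 89.8 − 0.688q = 7.92 + 0.625q → q* = 62.361, p* = 46.8956.
Marginal revenue: MR = 89.8 − 1.376q. Set MR = MC: 89.8 − 1.376q = 7.92 + 0.625q → q_m = 40.9195.
Price p_m = 89.8 − 0.688·40.9195 = 61.6474; MC(q_m) = 7.92 + 0.625·40.9195 = 33.4947.
Competitive q* = 62.361, so Δq = 21.4415; wedge = 61.6474 − 33.4947 = 28.1527.
Deadweight loss = ½ × 21.4415 × 28.1527 = 301.82.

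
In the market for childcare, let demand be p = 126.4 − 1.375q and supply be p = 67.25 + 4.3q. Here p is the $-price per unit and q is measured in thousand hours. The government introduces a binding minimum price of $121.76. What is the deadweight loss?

Competitive equilibrium: 126.4 − 1.375q = 67.25 + 4.3q → q* = 10.4229, p* = 112.0685.
At the floor p = 121.76, quantity demanded = (126.4 − 121.76)/1.375 = 3.3745.
Sellers' marginal cost at q' = 3.3745: 67.25 + 4.3·3.3745 = 81.7604.
Δq = 10.4229 − 3.3745 = 7.0484; wedge = 121.76 − 81.7604 = 39.9996.
The triangle = ½ × 7.0484 × 39.9996 = $140.97 thousand.

$140.97 thousand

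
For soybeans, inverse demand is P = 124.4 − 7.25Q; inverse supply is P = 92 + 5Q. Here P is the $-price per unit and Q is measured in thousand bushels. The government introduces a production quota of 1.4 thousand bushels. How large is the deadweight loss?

$9.49 thousand

Competitive equilibrium: 124.4 − 7.25Q = 92 + 5Q → Q* = 2.6449, P* = 105.2245.
At Q = 1.4: demand price = 124.4 − 7.25·1.4 = 114.25; supply price = 92 + 5·1.4 = 99.
ΔQ = 2.6449 − 1.4 = 1.2449; wedge = 114.25 − 99 = 15.25.
The triangle = ½ × 1.2449 × 15.25 = $9.49 thousand.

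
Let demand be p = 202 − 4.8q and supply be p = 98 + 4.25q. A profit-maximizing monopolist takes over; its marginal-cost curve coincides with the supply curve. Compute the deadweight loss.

71.77

Competitive equilibrium: 202 − 4.8q = 98 + 4.25q → q* = 11.49171, p* = 146.83978.
Marginal revenue: MR = 202 − 9.6q. Set MR = MC: 202 − 9.6q = 98 + 4.25q → q_m = 7.50903.
Price p_m = 202 − 4.8·7.50903 = 165.95666; MC(q_m) = 98 + 4.25·7.50903 = 129.91338.
Competitive q* = 11.49171, so Δq = 3.98268; wedge = 165.95666 − 129.91338 = 36.04328.
The triangle = ½ × 3.98268 × 36.04328 = 71.77.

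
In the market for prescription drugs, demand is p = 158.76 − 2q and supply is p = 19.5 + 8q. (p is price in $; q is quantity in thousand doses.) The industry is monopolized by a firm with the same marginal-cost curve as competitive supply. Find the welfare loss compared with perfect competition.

$26.94 thousand

Competitive equilibrium: 158.76 − 2q = 19.5 + 8q → q* = 13.926, p* = 130.908.
Marginal revenue: MR = 158.76 − 4q. Set MR = MC: 158.76 − 4q = 19.5 + 8q → q_m = 11.605.
Price p_m = 158.76 − 2·11.605 = 135.55; MC(q_m) = 19.5 + 8·11.605 = 112.34.
Competitive q* = 13.926, so Δq = 2.321; wedge = 135.55 − 112.34 = 23.21.
The triangle = ½ × 2.321 × 23.21 = $26.94 thousand.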